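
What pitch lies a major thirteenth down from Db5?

Fb3

Six letters down from D (plus an octave) reaches F.
Moving 21 semitones down from Db5 (the size of a major thirteenth) reaches Fb3.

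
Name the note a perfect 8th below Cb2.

Cb1

For an octave the letter name doesn't change: still C, an octave down.
Moving 12 semitones down from Cb2 (the size of a perfect octave) reaches Cb1.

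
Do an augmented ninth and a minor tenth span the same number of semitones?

An augmented ninth spans 15 semitones, and a minor tenth also spans 15 semitones — they're enharmonic.

Yes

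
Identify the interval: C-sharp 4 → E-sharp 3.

Descending from C#4 to E#3 is the same interval as ascending E#3 to C#4.
E to C spans six letter names (E-F-G-A-B-C): a sixth.
A major sixth would be 9 semitones, but E#3 to C#4 is 8 — one semitone narrower, making it a minor sixth.

m6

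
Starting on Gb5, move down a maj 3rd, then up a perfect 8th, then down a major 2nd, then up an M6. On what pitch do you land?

Bbb6

A major third down from Gb5 is Ebb5.
A perfect octave up from Ebb5 is Ebb6.
A major second down from Ebb6 is Dbb6.
Up a major sixth from Dbb6: Bbb6 (9 semitones up).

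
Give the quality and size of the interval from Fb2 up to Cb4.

perfect twelfth

F to C spans five letter names (F-G-A-B-C), plus an octave — that makes it a twelfth of some quality.
Fb2 to Cb4 is 19 semitones, matching the perfect twelfth exactly, so the quality is perfect.
(Equivalently, a compound perfect fifth: a perfect fifth plus an octave.)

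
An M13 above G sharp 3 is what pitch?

E sharp 5

The thirteenth's letter: G up six letter names plus an octave → E.
Moving 21 semitones up from G#3 (the size of a major thirteenth) reaches E#5.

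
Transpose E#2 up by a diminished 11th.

Counting four letter names plus an octave up from E lands on A.
Moving 16 semitones up from E#2 (the size of a diminished eleventh) reaches A3.

A3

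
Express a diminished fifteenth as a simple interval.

diminished 8th

Take out an octave (7 from the number): 15 − 7 = 8.
Quality carries through unchanged, so the simple form is a diminished octave.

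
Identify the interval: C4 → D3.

Descending from C4 to D3 is the same interval as ascending D3 to C4.
D to C spans seven letter names (D-E-F-G-A-B-C) — that makes it a seventh of some quality.
At 10 semitones, D3→C4 falls one short of a major seventh: minor.

minor 7th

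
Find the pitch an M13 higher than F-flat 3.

D-flat 5

Six letters up from F (plus an octave) reaches D.
Moving 21 semitones up from Fb3 (the size of a major thirteenth) reaches Db5.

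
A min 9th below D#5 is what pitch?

Two letters down from D (plus an octave) reaches C.
A minor ninth spans 13 semitones, so from D#5 the target pitch is C##4.

C##4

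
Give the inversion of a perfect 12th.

perfect fourth

First reduce the compound perfect twelfth to its simple form, a perfect fifth.
Inverted interval numbers add to nine, so a fifth pairs with a fourth (5 + 4 = 9).
And perfect stays perfect under inversion, so we get a perfect fourth.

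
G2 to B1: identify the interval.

Descending from G2 to B1 is the same interval as ascending B1 to G2.
B to G spans six letter names (B-C-D-E-F-G), so the interval is some kind of sixth.
B1 to G2 is 8 semitones, a half step short of the major sixth (9), so this is minor.

m6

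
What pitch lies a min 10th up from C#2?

E3

Counting three letter names plus an octave up from C lands on E.
A minor tenth is 15 semitones; 15 semitones up from C#2 gives E3.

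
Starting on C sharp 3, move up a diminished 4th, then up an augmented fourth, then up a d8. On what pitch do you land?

B flat 4

A diminished fourth up from C#3 is F3.
F3 up an augmented fourth → B3 (6 semitones).
Up a diminished octave from B3: Bb4 (11 semitones up).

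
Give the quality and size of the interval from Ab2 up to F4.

A to F spans six letter names (A-B-C-D-E-F), plus an octave, so the interval is some kind of thirteenth.
The major thirteenth spans 21 semitones, and Ab2 to F4 is exactly 21 semitones — so this is a major thirteenth.
(Equivalently, a compound major sixth: a major sixth plus an octave.)

major 13th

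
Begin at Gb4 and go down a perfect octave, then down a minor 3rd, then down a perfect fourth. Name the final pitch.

Gb4 down a perfect octave → Gb3 (12 semitones).
Down a minor third from Gb3: Eb3 (3 semitones down).
Down a perfect fourth from Eb3: Bb2 (5 semitones down).

Bb2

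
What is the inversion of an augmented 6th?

diminished 3rd

The rule of nine gives the new number: 9 − 6 = 3, so a sixth becomes a third.
And augmented becomes diminished under inversion, so we get a diminished third.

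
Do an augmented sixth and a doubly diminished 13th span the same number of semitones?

An augmented sixth is 10 semitones but a doubly diminished thirteenth is 18 semitones — different sizes.

No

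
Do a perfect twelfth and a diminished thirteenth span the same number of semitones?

Both span 19 semitones: a perfect twelfth and a diminished thirteenth are the same chromatic distance.

Yes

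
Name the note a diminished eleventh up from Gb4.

Counting four letter names plus an octave up from G lands on C.
A diminished eleventh is 16 semitones; 16 semitones up from Gb4 gives Cbb6.

Cbb6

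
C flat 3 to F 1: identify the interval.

d12

Descending from Cb3 to F1 is the same interval as ascending F1 to Cb3.
F to C spans five letter names (F-G-A-B-C), plus an octave: a twelfth.
The perfect twelfth is 19 semitones; here we have 18, one semitone narrower: diminished.
(Equivalently, a compound diminished fifth: a diminished fifth plus an octave.)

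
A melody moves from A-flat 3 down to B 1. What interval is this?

Descending from Ab3 to B1 is the same interval as ascending B1 to Ab3.
B to A spans seven letter names (B-C-D-E-F-G-A), plus an octave, so the interval is some kind of fourteenth.
A major fourteenth would be 23 semitones; B1 to Ab3 is 21, two semitones narrower, so the interval is diminished.
(Equivalently, a compound diminished seventh: a diminished seventh plus an octave.)

diminished fourteenth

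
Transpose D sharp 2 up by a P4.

Counting four letter names up from D lands on G.
A perfect fourth is 5 semitones; 5 semitones up from D#2 gives G#2.

G sharp 2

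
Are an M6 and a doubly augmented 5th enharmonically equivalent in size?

A major sixth spans 9 semitones, and a doubly augmented fifth also spans 9 semitones — they're enharmonic.

Yes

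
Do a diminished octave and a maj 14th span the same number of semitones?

A diminished octave is 11 semitones but a major fourteenth is 23 semitones — different sizes.

No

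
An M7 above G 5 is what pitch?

The seventh takes the letter from G up to F.
Moving 11 semitones up from G5 (the size of a major seventh) reaches F#6.

F sharp 6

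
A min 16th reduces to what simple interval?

minor second

Subtracting seven from the interval number removes an octave: 16 − 14 = 2.
Quality carries through unchanged, so the simple form is a minor second.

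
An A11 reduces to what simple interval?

Subtracting seven from the interval number removes an octave: 11 − 7 = 4.
So an augmented eleventh is an octave plus an augmented fourth. The quality is unchanged.

A4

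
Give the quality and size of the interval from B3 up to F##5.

A12

B to F spans five letter names (B-C-D-E-F), plus an octave: a twelfth.
The perfect twelfth is 19 semitones; here we have 20, one semitone wider: augmented.
(Equivalently, a compound augmented fifth: an augmented fifth plus an octave.)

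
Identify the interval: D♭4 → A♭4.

P5

D to A spans five letter names (D-E-F-G-A), so the interval is some kind of fifth.
Db4 to Ab4 is 7 semitones, matching the perfect fifth exactly, so the quality is perfect.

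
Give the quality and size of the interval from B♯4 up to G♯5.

minor sixth

B to G spans six letter names (B-C-D-E-F-G) — that makes it a sixth of some quality.
A major sixth would be 9 semitones, but B#4 to G#5 is 8 — one semitone narrower, making it a minor sixth.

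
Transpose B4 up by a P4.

E5

Counting four letter names up from B lands on E.
A perfect fourth is 5 semitones; 5 semitones up from B4 gives E5.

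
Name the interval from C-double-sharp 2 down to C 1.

Descending from C##2 to C1 is the same interval as ascending C1 to C##2.
C to C is the same letter name, plus an octave — that makes it an octave of some quality.
A perfect octave would be 12 semitones; C1 to C##2 is 14, two semitones wider, so the interval is doubly augmented.

doubly augmented octave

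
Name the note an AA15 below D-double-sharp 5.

The letter stays D (same as the start), shifted two octaves down.
Moving 26 semitones down from D##5 (the size of a doubly augmented fifteenth) reaches D3.

D 3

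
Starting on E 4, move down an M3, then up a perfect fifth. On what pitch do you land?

G 4

Down a major third from E4: C4 (4 semitones down).
A perfect fifth up from C4 is G4.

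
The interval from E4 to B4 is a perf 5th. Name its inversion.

perfect fourth

Interval numbers invert to sum to nine: 5 + 4 = 9, so a fifth inverts to a fourth.
And perfect stays perfect under inversion, so we get a perfect fourth.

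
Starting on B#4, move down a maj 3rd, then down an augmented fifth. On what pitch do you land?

C4

B#4 down a major third → G#4 (4 semitones).
An augmented fifth down from G#4 is C4.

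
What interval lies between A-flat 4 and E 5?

A to E spans five letter names (A-B-C-D-E): a fifth.
The perfect fifth is 7 semitones; here we have 8, one semitone wider: augmented.

A5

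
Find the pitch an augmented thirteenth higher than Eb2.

C#4

The thirteenth's letter: E up six letter names plus an octave → C.
An augmented thirteenth is 22 semitones; 22 semitones up from Eb2 gives C#4.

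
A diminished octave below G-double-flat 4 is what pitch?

G-flat 3

An octave keeps the letter name G, an octave down from G.
A diminished octave is 11 semitones; 11 semitones down from Gbb4 gives Gb3.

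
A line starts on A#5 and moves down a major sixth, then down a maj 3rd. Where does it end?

A major sixth down from A#5 is C#5.
A major third down from C#5 is A4.

A4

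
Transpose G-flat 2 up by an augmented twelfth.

D 4

Five letters up from G (plus an octave) reaches D.
An augmented twelfth is 20 semitones; 20 semitones up from Gb2 gives D4.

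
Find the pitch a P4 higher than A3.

The fourth takes the letter from A up to D.
A perfect fourth is 5 semitones; 5 semitones up from A3 gives D4.

D4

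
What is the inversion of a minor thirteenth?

M3

First reduce the compound minor thirteenth to its simple form, a minor sixth.
Interval numbers invert to sum to nine: 6 + 3 = 9, so a sixth inverts to a third.
Quality inverts too: minor becomes major. That makes the inversion a major third.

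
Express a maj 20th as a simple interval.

Subtracting seven from the interval number removes an octave: 20 − 14 = 6.
Quality carries through unchanged, so the simple form is a major sixth.

major 6th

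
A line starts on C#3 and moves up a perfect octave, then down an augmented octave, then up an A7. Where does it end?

A perfect octave up from C#3 is C#4.
C#4 down an augmented octave → C3 (13 semitones).
C3 up an augmented seventh → B#3 (12 semitones).

B#3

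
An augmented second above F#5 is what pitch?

G##5

Two letter names up from F: G.
Moving 3 semitones up from F#5 (the size of an augmented second) reaches G##5.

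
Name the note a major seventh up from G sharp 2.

The seventh takes the letter from G up to F.
A major seventh spans 11 semitones, so from G#2 the target pitch is F##3.

F double-sharp 3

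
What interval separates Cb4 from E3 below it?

d6

Descending from Cb4 to E3 is the same interval as ascending E3 to Cb4.
E to C spans six letter names (E-F-G-A-B-C), so the interval is some kind of sixth.
A major sixth would be 9 semitones; E3 to Cb4 is 7, two semitones narrower, so the interval is diminished.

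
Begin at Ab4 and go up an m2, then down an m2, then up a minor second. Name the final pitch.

Bbb4

Up a minor second from Ab4: Bbb4 (1 semitone up).
Bbb4 down a minor second → Ab4 (1 semitone).
A minor second up from Ab4 is Bbb4.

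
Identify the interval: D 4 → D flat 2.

Descending from D4 to Db2 is the same interval as ascending Db2 to D4.
D to D is the same letter name, plus 2 octaves: a fifteenth.
A perfect fifteenth would be 24 semitones; Db2 to D4 is 25, one semitone wider, so the interval is augmented.
(Equivalently, a compound augmented octave: an augmented octave plus an octave.)

augmented 15th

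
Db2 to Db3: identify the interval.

perfect octave

D to D is the same letter name, plus an octave: an octave.
The perfect octave spans 12 semitones, and Db2 to Db3 is exactly 12 semitones — so this is a perfect octave.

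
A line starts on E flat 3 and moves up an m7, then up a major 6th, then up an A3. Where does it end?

D sharp 5

A minor seventh up from Eb3 is Db4.
Db4 up a major sixth → Bb4 (9 semitones).
Bb4 up an augmented third → D#5 (5 semitones).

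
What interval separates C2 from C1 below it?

perfect octave

Descending from C2 to C1 is the same interval as ascending C1 to C2.
C to C is the same letter name, plus an octave: an octave.
C1 to C2 is 12 semitones, matching the perfect octave exactly, so the quality is perfect.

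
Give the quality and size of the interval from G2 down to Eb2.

major third

Descending from G2 to Eb2 is the same interval as ascending Eb2 to G2.
E to G spans three letter names (E-F-G): a third.
The major third spans 4 semitones, and Eb2 to G2 is exactly 4 semitones — so this is a major third.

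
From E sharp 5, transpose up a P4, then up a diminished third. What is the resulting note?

E#5 up a perfect fourth → A#5 (5 semitones).
Up a diminished third from A#5: C6 (2 semitones up).

C 6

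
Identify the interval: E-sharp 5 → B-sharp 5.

E to B spans five letter names (E-F-G-A-B): a fifth.
E#5 to B#5 is 7 semitones, matching the perfect fifth exactly, so the quality is perfect.

perfect fifth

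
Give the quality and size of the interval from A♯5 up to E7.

A to E spans five letter names (A-B-C-D-E), plus an octave — that makes it a twelfth of some quality.
A#5 to E7 spans 18 semitones — one semitone narrower than the perfect twelfth (19) — giving a diminished twelfth.
(Equivalently, a compound diminished fifth: a diminished fifth plus an octave.)

d12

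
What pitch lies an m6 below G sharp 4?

B sharp 3

The sixth takes the letter from G down to B.
Moving 8 semitones down from G#4 (the size of a minor sixth) reaches B#3.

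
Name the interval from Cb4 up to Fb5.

perfect eleventh

C to F spans four letter names (C-D-E-F), plus an octave: an eleventh.
Counting semitones, Cb4→Fb5 is 17, which is the perfect eleventh.
(Equivalently, a compound perfect fourth: a perfect fourth plus an octave.)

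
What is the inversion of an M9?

First reduce the compound major ninth to its simple form, a major second.
Inverted interval numbers add to nine, so a second pairs with a seventh (2 + 7 = 9).
Quality inverts too: major becomes minor. That makes the inversion a minor seventh.

minor seventh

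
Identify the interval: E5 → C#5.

minor third

Descending from E5 to C#5 is the same interval as ascending C#5 to E5.
C to E spans three letter names (C-D-E): a third.
A major third would be 4 semitones, but C#5 to E5 is 3 — one semitone narrower, making it a minor third.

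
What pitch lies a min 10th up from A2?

The tenth's letter: A up three letter names plus an octave → C.
Moving 15 semitones up from A2 (the size of a minor tenth) reaches C4.

C4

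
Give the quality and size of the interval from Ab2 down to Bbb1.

Descending from Ab2 to Bbb1 is the same interval as ascending Bbb1 to Ab2.
B to A spans seven letter names (B-C-D-E-F-G-A), so the interval is some kind of seventh.
The major seventh spans 11 semitones, and Bbb1 to Ab2 is exactly 11 semitones — so this is a major seventh.

major seventh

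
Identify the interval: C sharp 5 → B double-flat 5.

C to B spans seven letter names (C-D-E-F-G-A-B), so the interval is some kind of seventh.
The major seventh is 11 semitones; here we have 8, three semitones narrower: doubly diminished.

doubly diminished seventh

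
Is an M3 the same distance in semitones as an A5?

A major third spans 4 semitones; an augmented fifth spans 8 semitones. They differ by 4.

No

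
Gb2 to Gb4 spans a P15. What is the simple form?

Take out an octave (7 from the number): 15 − 7 = 8.
That makes a perfect fifteenth a compound perfect octave — an octave plus a perfect octave.

perfect 8th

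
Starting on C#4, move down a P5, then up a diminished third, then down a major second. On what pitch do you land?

Down a perfect fifth from C#4: F#3 (7 semitones down).
A diminished third up from F#3 is Ab3.
Ab3 down a major second → Gb3 (2 semitones).

Gb3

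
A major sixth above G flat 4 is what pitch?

Six letter names up from G: E.
A major sixth spans 9 semitones, so from Gb4 the target pitch is Eb5.

E flat 5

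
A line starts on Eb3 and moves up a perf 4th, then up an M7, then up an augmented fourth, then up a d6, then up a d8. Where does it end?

A perfect fourth up from Eb3 is Ab3.
A major seventh up from Ab3 is G4.
G4 up an augmented fourth → C#5 (6 semitones).
Up a diminished sixth from C#5: Ab5 (7 semitones up).
Up a diminished octave from Ab5: Abb6 (11 semitones up).

Abb6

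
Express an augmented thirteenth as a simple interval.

Each octave removed subtracts seven from the number: 13 − 7 = 6.
Quality carries through unchanged, so the simple form is an augmented sixth.

A6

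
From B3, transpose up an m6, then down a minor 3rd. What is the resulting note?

E4

Up a minor sixth from B3: G4 (8 semitones up).
G4 down a minor third → E4 (3 semitones).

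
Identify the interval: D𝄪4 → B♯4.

D to B spans six letter names (D-E-F-G-A-B) — that makes it a sixth of some quality.
A major sixth would be 9 semitones, but D##4 to B#4 is 8 — one semitone narrower, making it a minor sixth.

m6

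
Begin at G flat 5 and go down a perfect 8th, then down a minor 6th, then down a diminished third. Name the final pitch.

Down a perfect octave from Gb5: Gb4 (12 semitones down).
Down a minor sixth from Gb4: Bb3 (8 semitones down).
A diminished third down from Bb3 is G#3.

G sharp 3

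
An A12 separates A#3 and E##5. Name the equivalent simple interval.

augmented fifth

Each octave removed subtracts seven from the number: 12 − 7 = 5.
Quality carries through unchanged, so the simple form is an augmented fifth.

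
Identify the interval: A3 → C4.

A to C spans three letter names (A-B-C), so the interval is some kind of third.
At 3 semitones, A3→C4 falls one short of a major third: minor.

minor third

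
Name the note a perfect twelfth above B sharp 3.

F double-sharp 5

Counting five letter names plus an octave up from B lands on F.
A perfect twelfth spans 19 semitones, so from B#3 the target pitch is F##5.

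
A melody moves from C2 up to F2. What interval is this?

C to F spans four letter names (C-D-E-F), so the interval is some kind of fourth.
Counting semitones, C2→F2 is 5, which is the perfect fourth.

P4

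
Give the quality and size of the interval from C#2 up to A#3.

major 13th

C to A spans six letter names (C-D-E-F-G-A), plus an octave: a thirteenth.
Counting semitones, C#2→A#3 is 21, which is the major thirteenth.
(Equivalently, a compound major sixth: a major sixth plus an octave.)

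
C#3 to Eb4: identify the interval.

d10

C to E spans three letter names (C-D-E), plus an octave, so the interval is some kind of tenth.
A major tenth would be 16 semitones; C#3 to Eb4 is 14, two semitones narrower, so the interval is diminished.
(Equivalently, a compound diminished third: a diminished third plus an octave.)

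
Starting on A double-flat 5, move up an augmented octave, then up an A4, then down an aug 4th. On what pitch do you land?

Abb5 up an augmented octave → Ab6 (13 semitones).
An augmented fourth up from Ab6 is D7.
An augmented fourth down from D7 is Ab6.

A flat 6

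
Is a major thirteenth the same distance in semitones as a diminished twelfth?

No

A major thirteenth is 21 semitones but a diminished twelfth is 18 semitones — different sizes.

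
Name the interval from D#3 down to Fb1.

Descending from D#3 to Fb1 is the same interval as ascending Fb1 to D#3.
F to D spans six letter names (F-G-A-B-C-D), plus an octave, so the interval is some kind of thirteenth.
A major thirteenth would be 21 semitones; Fb1 to D#3 is 23, two semitones wider, so the interval is doubly augmented.
(Equivalently, a compound doubly augmented sixth: a doubly augmented sixth plus an octave.)

doubly augmented thirteenth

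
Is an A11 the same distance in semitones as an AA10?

Yes

An augmented eleventh = 18 semitones = a doubly augmented tenth; enharmonically equal.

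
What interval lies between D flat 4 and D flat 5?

P8

D to D is the same letter name, plus an octave — that makes it an octave of some quality.
The perfect octave spans 12 semitones, and Db4 to Db5 is exactly 12 semitones — so this is a perfect octave.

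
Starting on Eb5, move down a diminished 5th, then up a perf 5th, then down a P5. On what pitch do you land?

A diminished fifth down from Eb5 is A4.
A perfect fifth up from A4 is E5.
A perfect fifth down from E5 is A4.

A4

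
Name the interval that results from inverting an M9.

minor seventh

First reduce the compound major ninth to its simple form, a major second.
Inverted interval numbers add to nine, so a second pairs with a seventh (2 + 7 = 9).
The quality also flips — major becomes minor — giving a minor seventh.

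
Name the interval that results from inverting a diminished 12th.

augmented 4th

First reduce the compound diminished twelfth to its simple form, a diminished fifth.
Inverted interval numbers add to nine, so a fifth pairs with a fourth (5 + 4 = 9).
The quality also flips — diminished becomes augmented — giving an augmented fourth.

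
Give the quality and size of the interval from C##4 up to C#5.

C to C is the same letter name, plus an octave — that makes it an octave of some quality.
A perfect octave would be 12 semitones; C##4 to C#5 is 11, one semitone narrower, so the interval is diminished.

d8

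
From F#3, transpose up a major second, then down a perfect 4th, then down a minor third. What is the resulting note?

B#2

Up a major second from F#3: G#3 (2 semitones up).
A perfect fourth down from G#3 is D#3.
D#3 down a minor third → B#2 (3 semitones).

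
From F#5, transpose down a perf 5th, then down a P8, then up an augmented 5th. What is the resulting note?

F##4

A perfect fifth down from F#5 is B4.
A perfect octave down from B4 is B3.
B3 up an augmented fifth → F##4 (8 semitones).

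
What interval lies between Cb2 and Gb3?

perfect twelfth

C to G spans five letter names (C-D-E-F-G), plus an octave, so the interval is some kind of twelfth.
The perfect twelfth spans 19 semitones, and Cb2 to Gb3 is exactly 19 semitones — so this is a perfect twelfth.
(Equivalently, a compound perfect fifth: a perfect fifth plus an octave.)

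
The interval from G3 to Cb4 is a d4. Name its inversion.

The rule of nine gives the new number: 9 − 4 = 5, so a fourth becomes a fifth.
Quality inverts too: diminished becomes augmented. That makes the inversion an augmented fifth.

augmented 5th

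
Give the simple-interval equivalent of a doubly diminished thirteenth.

doubly diminished 6th

Take out an octave (7 from the number): 13 − 7 = 6.
That makes a doubly diminished thirteenth a compound doubly diminished sixth — an octave plus a doubly diminished sixth.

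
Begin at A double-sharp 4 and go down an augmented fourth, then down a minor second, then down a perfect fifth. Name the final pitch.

A##4 down an augmented fourth → E#4 (6 semitones).
E#4 down a minor second → D##4 (1 semitone).
D##4 down a perfect fifth → G##3 (7 semitones).

G double-sharp 3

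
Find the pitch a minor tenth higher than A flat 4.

The tenth's letter: A up three letter names plus an octave → C.
A minor tenth spans 15 semitones, so from Ab4 the target pitch is Cb6.

C flat 6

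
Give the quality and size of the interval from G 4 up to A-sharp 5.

augmented ninth

G to A spans two letter names (G-A), plus an octave: a ninth.
G4 to A#5 spans 15 semitones — one semitone wider than the major ninth (14) — giving an augmented ninth.
(Equivalently, a compound augmented second: an augmented second plus an octave.)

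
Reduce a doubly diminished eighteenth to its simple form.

doubly diminished fourth

Take out 2 octaves (14 from the number): 18 − 14 = 4.
So a doubly diminished eighteenth is 2 octaves plus a doubly diminished fourth. The quality is unchanged.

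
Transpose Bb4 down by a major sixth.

Db4

Counting six letter names down from B lands on D.
Moving 9 semitones down from Bb4 (the size of a major sixth) reaches Db4.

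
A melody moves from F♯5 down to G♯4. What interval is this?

Descending from F#5 to G#4 is the same interval as ascending G#4 to F#5.
G to F spans seven letter names (G-A-B-C-D-E-F) — that makes it a seventh of some quality.
A major seventh would be 11 semitones, but G#4 to F#5 is 10 — one semitone narrower, making it a minor seventh.

minor seventh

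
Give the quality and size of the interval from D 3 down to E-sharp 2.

Descending from D3 to E#2 is the same interval as ascending E#2 to D3.
E to D spans seven letter names (E-F-G-A-B-C-D), so the interval is some kind of seventh.
A major seventh would be 11 semitones; E#2 to D3 is 9, two semitones narrower, so the interval is diminished.

diminished seventh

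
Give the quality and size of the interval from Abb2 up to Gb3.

A to G spans seven letter names (A-B-C-D-E-F-G), so the interval is some kind of seventh.
Abb2 to Gb3 is 11 semitones, matching the major seventh exactly, so the quality is major.

major seventh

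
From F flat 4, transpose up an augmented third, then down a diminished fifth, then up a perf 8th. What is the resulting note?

Fb4 up an augmented third → A4 (5 semitones).
A diminished fifth down from A4 is D#4.
Up a perfect octave from D#4: D#5 (12 semitones up).

D sharp 5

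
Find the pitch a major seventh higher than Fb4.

The seventh takes the letter from F up to E.
Moving 11 semitones up from Fb4 (the size of a major seventh) reaches Eb5.

Eb5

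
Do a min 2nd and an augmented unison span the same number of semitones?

A minor second spans 1 semitone, and an augmented unison also spans 1 semitone — they're enharmonic.

Yes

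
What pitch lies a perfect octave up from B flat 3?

An octave keeps the letter name B, an octave up from B.
Moving 12 semitones up from Bb3 (the size of a perfect octave) reaches Bb4.

B flat 4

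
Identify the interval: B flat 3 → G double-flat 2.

augmented tenth

Descending from Bb3 to Gbb2 is the same interval as ascending Gbb2 to Bb3.
G to B spans three letter names (G-A-B), plus an octave: a tenth.
A major tenth would be 16 semitones; Gbb2 to Bb3 is 17, one semitone wider, so the interval is augmented.
(Equivalently, a compound augmented third: an augmented third plus an octave.)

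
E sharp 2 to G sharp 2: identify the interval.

minor third

E to G spans three letter names (E-F-G) — that makes it a third of some quality.
A major third would be 4 semitones, but E#2 to G#2 is 3 — one semitone narrower, making it a minor third.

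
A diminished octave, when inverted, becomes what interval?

Inverted interval numbers add to nine, so an octave pairs with a unison (8 + 1 = 9).
Quality inverts too: diminished becomes augmented. That makes the inversion an augmented unison.

augmented 1st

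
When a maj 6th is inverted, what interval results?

Inverted interval numbers add to nine, so a sixth pairs with a third (6 + 3 = 9).
And major becomes minor under inversion, so we get a minor third.

minor third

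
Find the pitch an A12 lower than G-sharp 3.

Counting five letter names plus an octave down from G lands on C.
An augmented twelfth is 20 semitones; 20 semitones down from G#3 gives C2.

C 2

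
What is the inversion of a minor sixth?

major 3rd

Inverted interval numbers add to nine, so a sixth pairs with a third (6 + 3 = 9).
Quality inverts too: minor becomes major. That makes the inversion a major third.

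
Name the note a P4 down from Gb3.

Db3

Four letter names down from G: D.
A perfect fourth is 5 semitones; 5 semitones down from Gb3 gives Db3.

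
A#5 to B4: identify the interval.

major seventh

Descending from A#5 to B4 is the same interval as ascending B4 to A#5.
B to A spans seven letter names (B-C-D-E-F-G-A), so the interval is some kind of seventh.
The major seventh spans 11 semitones, and B4 to A#5 is exactly 11 semitones — so this is a major seventh.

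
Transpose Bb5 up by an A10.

D#7

The tenth's letter: B up three letter names plus an octave → D.
An augmented tenth is 17 semitones; 17 semitones up from Bb5 gives D#7.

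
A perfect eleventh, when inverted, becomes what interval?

P5

First reduce the compound perfect eleventh to its simple form, a perfect fourth.
Interval numbers invert to sum to nine: 4 + 5 = 9, so a fourth inverts to a fifth.
The quality also flips — perfect stays perfect — giving a perfect fifth.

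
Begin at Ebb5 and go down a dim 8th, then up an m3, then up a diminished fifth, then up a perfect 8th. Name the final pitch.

Dbb6

Ebb5 down a diminished octave → Eb4 (11 semitones).
A minor third up from Eb4 is Gb4.
A diminished fifth up from Gb4 is Dbb5.
Dbb5 up a perfect octave → Dbb6 (12 semitones).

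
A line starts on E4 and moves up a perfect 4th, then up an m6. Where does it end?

F5

E4 up a perfect fourth → A4 (5 semitones).
Up a minor sixth from A4: F5 (8 semitones up).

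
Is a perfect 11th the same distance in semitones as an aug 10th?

Yes

Both span 17 semitones: a perfect eleventh and an augmented tenth are the same chromatic distance.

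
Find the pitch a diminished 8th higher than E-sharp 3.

E 4

For an octave the letter name doesn't change: still E, an octave up.
A diminished octave is 11 semitones; 11 semitones up from E#3 gives E4.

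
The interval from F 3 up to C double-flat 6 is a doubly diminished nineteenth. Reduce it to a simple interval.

dd5

Subtracting seven from the interval number removes an octave: 19 − 14 = 5.
So a doubly diminished nineteenth is 2 octaves plus a doubly diminished fifth. The quality is unchanged.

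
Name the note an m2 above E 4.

F 4

The second takes the letter from E up to F.
Moving 1 semitone up from E4 (the size of a minor second) reaches F4.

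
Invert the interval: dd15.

doubly augmented 1st

First reduce the compound doubly diminished fifteenth to its simple form, a doubly diminished octave.
Inverted interval numbers add to nine, so an octave pairs with a unison (8 + 1 = 9).
And doubly diminished becomes doubly augmented under inversion, so we get a doubly augmented unison.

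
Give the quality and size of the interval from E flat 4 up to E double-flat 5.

E to E is the same letter name, plus an octave — that makes it an octave of some quality.
A perfect octave would be 12 semitones; Eb4 to Ebb5 is 11, one semitone narrower, so the interval is diminished.

d8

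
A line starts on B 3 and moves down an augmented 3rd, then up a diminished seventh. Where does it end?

An augmented third down from B3 is Gb3.
Up a diminished seventh from Gb3: Fbb4 (9 semitones up).

F double-flat 4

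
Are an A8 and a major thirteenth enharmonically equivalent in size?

No

An augmented octave spans 13 semitones; a major thirteenth spans 21 semitones. They differ by 8.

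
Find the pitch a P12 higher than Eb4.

Five letters up from E (plus an octave) reaches B.
A perfect twelfth is 19 semitones; 19 semitones up from Eb4 gives Bb5.

Bb5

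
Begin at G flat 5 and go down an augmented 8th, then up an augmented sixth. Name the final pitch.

An augmented octave down from Gb5 is Gbb4.
Gbb4 up an augmented sixth → Eb5 (10 semitones).

E flat 5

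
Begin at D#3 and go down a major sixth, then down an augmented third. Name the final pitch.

Db2

D#3 down a major sixth → F#2 (9 semitones).
F#2 down an augmented third → Db2 (5 semitones).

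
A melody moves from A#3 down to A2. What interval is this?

Descending from A#3 to A2 is the same interval as ascending A2 to A#3.
A to A is the same letter name, plus an octave: an octave.
A2 to A#3 spans 13 semitones — one semitone wider than the perfect octave (12) — giving an augmented octave.

A8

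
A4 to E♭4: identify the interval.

augmented fourth

Descending from A4 to Eb4 is the same interval as ascending Eb4 to A4.
E to A spans four letter names (E-F-G-A) — that makes it a fourth of some quality.
The perfect fourth is 5 semitones; here we have 6, one semitone wider: augmented.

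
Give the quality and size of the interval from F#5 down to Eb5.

augmented 2nd

Descending from F#5 to Eb5 is the same interval as ascending Eb5 to F#5.
E to F spans two letter names (E-F), so the interval is some kind of second.
The major second is 2 semitones; here we have 3, one semitone wider: augmented.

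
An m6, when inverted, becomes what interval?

Interval numbers invert to sum to nine: 6 + 3 = 9, so a sixth inverts to a third.
Quality inverts too: minor becomes major. That makes the inversion a major third.

major third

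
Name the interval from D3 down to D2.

Descending from D3 to D2 is the same interval as ascending D2 to D3.
D to D is the same letter name, plus an octave — that makes it an octave of some quality.
Counting semitones, D2→D3 is 12, which is the perfect octave.

perfect octave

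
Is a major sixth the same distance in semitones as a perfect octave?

No

9 semitones (major sixth) vs 12 semitones (perfect octave): not equal.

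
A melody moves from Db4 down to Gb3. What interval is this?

perfect fifth

Descending from Db4 to Gb3 is the same interval as ascending Gb3 to Db4.
G to D spans five letter names (G-A-B-C-D) — that makes it a fifth of some quality.
Gb3 to Db4 is 7 semitones, matching the perfect fifth exactly, so the quality is perfect.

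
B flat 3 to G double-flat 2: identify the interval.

augmented tenth

Descending from Bb3 to Gbb2 is the same interval as ascending Gbb2 to Bb3.
G to B spans three letter names (G-A-B), plus an octave — that makes it a tenth of some quality.
The major tenth is 16 semitones; here we have 17, one semitone wider: augmented.
(Equivalently, a compound augmented third: an augmented third plus an octave.)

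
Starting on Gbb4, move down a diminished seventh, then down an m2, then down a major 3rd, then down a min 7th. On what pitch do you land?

A diminished seventh down from Gbb4 is Ab3.
Down a minor second from Ab3: G3 (1 semitone down).
G3 down a major third → Eb3 (4 semitones).
Down a minor seventh from Eb3: F2 (10 semitones down).

F2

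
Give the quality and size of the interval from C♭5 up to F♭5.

perfect fourth

C to F spans four letter names (C-D-E-F): a fourth.
Counting semitones, Cb5→Fb5 is 5, which is the perfect fourth.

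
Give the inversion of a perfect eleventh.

perfect 5th

First reduce the compound perfect eleventh to its simple form, a perfect fourth.
Interval numbers invert to sum to nine: 4 + 5 = 9, so a fourth inverts to a fifth.
Quality inverts too: perfect stays perfect. That makes the inversion a perfect fifth.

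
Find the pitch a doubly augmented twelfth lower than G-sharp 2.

Five letters down from G (plus an octave) reaches C.
A doubly augmented twelfth is 21 semitones; 21 semitones down from G#2 gives Cb1.

C-flat 1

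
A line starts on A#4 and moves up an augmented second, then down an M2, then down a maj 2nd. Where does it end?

G##4

Up an augmented second from A#4: B##4 (3 semitones up).
A major second down from B##4 is A##4.
Down a major second from A##4: G##4 (2 semitones down).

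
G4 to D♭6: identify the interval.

G to D spans five letter names (G-A-B-C-D), plus an octave — that makes it a twelfth of some quality.
The perfect twelfth is 19 semitones; here we have 18, one semitone narrower: diminished.
(Equivalently, a compound diminished fifth: a diminished fifth plus an octave.)

diminished 12th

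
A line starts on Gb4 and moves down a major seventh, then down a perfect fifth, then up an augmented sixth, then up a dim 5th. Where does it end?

A major seventh down from Gb4 is Abb3.
Abb3 down a perfect fifth → Dbb3 (7 semitones).
Up an augmented sixth from Dbb3: Bb3 (10 semitones up).
Bb3 up a diminished fifth → Fb4 (6 semitones).

Fb4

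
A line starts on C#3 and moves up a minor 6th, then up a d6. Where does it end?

C#3 up a minor sixth → A3 (8 semitones).
Up a diminished sixth from A3: Fb4 (7 semitones up).

Fb4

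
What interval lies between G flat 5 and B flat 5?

G to B spans three letter names (G-A-B), so the interval is some kind of third.
The major third spans 4 semitones, and Gb5 to Bb5 is exactly 4 semitones — so this is a major third.

major 3rd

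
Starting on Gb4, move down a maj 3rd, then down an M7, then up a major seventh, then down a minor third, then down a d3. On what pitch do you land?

A3

Down a major third from Gb4: Ebb4 (4 semitones down).
Down a major seventh from Ebb4: Fbb3 (11 semitones down).
Fbb3 up a major seventh → Ebb4 (11 semitones).
Ebb4 down a minor third → Cb4 (3 semitones).
A diminished third down from Cb4 is A3.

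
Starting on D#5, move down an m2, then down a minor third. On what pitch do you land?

A##4

A minor second down from D#5 is C##5.
A minor third down from C##5 is A##4.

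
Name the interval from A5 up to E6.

perfect fifth

A to E spans five letter names (A-B-C-D-E) — that makes it a fifth of some quality.
The perfect fifth spans 7 semitones, and A5 to E6 is exactly 7 semitones — so this is a perfect fifth.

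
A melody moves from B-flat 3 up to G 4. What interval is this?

major sixth

B to G spans six letter names (B-C-D-E-F-G): a sixth.
Bb3 to G4 is 9 semitones, matching the major sixth exactly, so the quality is major.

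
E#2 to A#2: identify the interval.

P4

E to A spans four letter names (E-F-G-A): a fourth.
The perfect fourth spans 5 semitones, and E#2 to A#2 is exactly 5 semitones — so this is a perfect fourth.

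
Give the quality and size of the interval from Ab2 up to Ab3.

perfect 8th

A to A is the same letter name, plus an octave: an octave.
Ab2 to Ab3 is 12 semitones, matching the perfect octave exactly, so the quality is perfect.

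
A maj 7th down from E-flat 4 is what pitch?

Counting seven letter names down from E lands on F.
Moving 11 semitones down from Eb4 (the size of a major seventh) reaches Fb3.

F-flat 3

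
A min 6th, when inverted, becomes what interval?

The rule of nine gives the new number: 9 − 6 = 3, so a sixth becomes a third.
And minor becomes major under inversion, so we get a major third.

major third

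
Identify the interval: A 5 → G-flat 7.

A to G spans seven letter names (A-B-C-D-E-F-G), plus an octave: a fourteenth.
A5 to Gb7 spans 21 semitones — two semitones narrower than the major fourteenth (23) — giving a diminished fourteenth.
(Equivalently, a compound diminished seventh: a diminished seventh plus an octave.)

diminished fourteenth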